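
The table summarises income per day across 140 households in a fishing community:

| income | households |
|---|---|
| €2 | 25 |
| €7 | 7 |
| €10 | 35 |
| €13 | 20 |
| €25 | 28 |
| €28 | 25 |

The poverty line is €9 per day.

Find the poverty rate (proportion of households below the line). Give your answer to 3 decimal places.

32 of the 140 households have income below €9.
H = 32/140 = 0.229.

0.229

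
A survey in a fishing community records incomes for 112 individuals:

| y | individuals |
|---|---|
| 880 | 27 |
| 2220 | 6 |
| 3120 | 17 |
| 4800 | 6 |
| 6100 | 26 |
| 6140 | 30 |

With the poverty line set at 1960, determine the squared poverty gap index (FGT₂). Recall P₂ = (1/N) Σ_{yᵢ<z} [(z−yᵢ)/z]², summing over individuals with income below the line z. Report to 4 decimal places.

0.0732

Poor units: 27×880 (q = 27 of N = 112).
Gap ratios (z−y)/z: (1960−880)/1960 = 0.5510 (×27).
Squared: 0.3036 (×27).
Sum = 8.197834; P₂ = 8.197834 / 112 = 0.0732.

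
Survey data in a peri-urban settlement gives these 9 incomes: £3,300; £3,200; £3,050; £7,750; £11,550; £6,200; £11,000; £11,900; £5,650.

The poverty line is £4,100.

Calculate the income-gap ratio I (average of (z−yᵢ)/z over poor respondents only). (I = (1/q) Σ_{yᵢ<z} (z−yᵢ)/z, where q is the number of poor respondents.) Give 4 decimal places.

0.2236

Below the line: £3,050, £3,200, £3,300 (q = 3 of N = 9).
Relative gaps: 0.2561, 0.2195, 0.1951; sum = 0.670732.
The income-gap ratio divides by q (the poor only): 0.670732 / 3 = 0.2236.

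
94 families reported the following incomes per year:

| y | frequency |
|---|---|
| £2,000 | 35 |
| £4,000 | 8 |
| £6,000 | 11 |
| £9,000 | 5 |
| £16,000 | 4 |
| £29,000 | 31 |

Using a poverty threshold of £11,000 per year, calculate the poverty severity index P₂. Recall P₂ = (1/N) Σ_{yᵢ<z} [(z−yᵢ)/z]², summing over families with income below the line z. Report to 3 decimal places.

0.310

Below z: 35×£2,000, 8×£4,000, 11×£6,000, 5×£9,000 (q = 59 of N = 94).
Shortfall ratios: (11000−2000)/11000 = 0.8182 (×35); (11000−4000)/11000 = 0.6364 (×8); (11000−6000)/11000 = 0.4545 (×11); (11000−9000)/11000 = 0.1818 (×5).
Squared: 0.6694 (×35); 0.4050 (×8); 0.2066 (×11); 0.0331 (×5).
Sum = 29.107438; P₂ = 29.107438 / 94 = 0.310.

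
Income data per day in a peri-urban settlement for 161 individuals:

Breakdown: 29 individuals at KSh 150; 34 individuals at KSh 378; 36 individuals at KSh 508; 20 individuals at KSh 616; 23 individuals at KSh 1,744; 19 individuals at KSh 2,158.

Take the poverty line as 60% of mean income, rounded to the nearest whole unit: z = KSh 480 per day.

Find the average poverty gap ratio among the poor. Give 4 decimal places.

Incomes under z: 29×KSh 150, 34×KSh 378 (q = 63 of N = 161).
Relative gaps: 0.6875 (×29), 0.2125 (×34); sum = 27.162500.
I averages over the q = 63 poor units only: 27.162500 / 63 = 0.4312.

0.4312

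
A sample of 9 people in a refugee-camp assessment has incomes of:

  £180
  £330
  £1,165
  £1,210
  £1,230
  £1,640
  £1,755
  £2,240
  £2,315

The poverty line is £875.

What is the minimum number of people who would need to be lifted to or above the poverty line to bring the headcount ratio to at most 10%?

2

Currently q = 2 of N = 9 are below the line (H = 0.222).
A headcount ratio of at most 10% allows at most ⌊0.10 × 9⌋ = 0 poor people.
So at least 2 − 0 = 2 must be lifted.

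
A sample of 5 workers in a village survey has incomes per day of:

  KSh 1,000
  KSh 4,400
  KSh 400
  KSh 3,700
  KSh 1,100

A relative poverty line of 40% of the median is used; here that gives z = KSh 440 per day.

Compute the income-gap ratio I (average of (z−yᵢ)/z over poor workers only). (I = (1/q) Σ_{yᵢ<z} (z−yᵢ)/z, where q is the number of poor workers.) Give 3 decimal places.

0.091

Poor units: KSh 400 (q = 1 of N = 5).
Relative gaps: 0.0909; sum = 0.090909.
I averages over the q = 1 poor units only: 0.090909 / 1 = 0.091.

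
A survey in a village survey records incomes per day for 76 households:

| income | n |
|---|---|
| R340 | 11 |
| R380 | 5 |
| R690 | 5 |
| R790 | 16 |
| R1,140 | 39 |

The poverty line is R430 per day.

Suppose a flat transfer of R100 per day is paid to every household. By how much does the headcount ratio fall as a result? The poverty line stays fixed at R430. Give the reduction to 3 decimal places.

0.211

Before: below the line — 11×R340, 5×R380; headcount ratio = 0.21053.
After the R100 transfer: below the line — none; headcount ratio = 0.00000.
Reduction = 0.21053 − 0.00000 = 0.211.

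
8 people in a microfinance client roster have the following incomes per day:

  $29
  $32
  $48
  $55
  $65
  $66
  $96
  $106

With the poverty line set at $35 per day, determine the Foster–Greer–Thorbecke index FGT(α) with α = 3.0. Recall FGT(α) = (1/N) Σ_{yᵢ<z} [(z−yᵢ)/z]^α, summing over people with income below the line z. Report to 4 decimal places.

0.0007

Incomes under z: $29, $32 (q = 2 of N = 8).
Normalized shortfalls: (35−29)/35 = 0.1714; (35−32)/35 = 0.0857.
Raised to α = 3.0: 0.00504; 0.00063.
Sum = 0.005668; FGT(3.0) = 0.005668 / 8 = 0.0007.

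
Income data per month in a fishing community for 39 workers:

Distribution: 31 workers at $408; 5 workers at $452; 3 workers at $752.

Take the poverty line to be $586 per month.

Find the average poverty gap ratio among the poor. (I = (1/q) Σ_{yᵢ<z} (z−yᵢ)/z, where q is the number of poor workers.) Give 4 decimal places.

Below z: 31×$408, 5×$452 (q = 36 of N = 39).
Shortfall ratios (z−y)/z: 0.3038 (×31), 0.2287 (×5); sum = 10.559727.
I averages over the q = 36 poor units only: 10.559727 / 36 = 0.2933.

0.2933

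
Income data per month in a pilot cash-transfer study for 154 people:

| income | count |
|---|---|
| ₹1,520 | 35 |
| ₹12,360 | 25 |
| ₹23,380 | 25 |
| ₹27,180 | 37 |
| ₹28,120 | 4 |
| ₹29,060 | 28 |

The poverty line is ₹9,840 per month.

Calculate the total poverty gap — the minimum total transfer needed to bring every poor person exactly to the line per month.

₹291,200

Below z: 35×₹1,520 (q = 35 of N = 154).
Individual gaps: 35×(9840−1520) = 291200.
Aggregate gap = ₹291,200.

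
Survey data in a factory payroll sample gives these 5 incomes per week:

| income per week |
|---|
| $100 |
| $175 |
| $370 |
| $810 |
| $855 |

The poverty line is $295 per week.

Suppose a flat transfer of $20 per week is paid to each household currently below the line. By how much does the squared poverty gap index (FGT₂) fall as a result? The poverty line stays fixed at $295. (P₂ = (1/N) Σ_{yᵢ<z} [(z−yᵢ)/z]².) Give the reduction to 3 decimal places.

0.027

Before: below the line — $100, $175; squared poverty gap index (FGT₂) = 0.12048.
After the $20 transfer: below the line — $120, $195; squared poverty gap index (FGT₂) = 0.09336.
Reduction = 0.12048 − 0.09336 = 0.027.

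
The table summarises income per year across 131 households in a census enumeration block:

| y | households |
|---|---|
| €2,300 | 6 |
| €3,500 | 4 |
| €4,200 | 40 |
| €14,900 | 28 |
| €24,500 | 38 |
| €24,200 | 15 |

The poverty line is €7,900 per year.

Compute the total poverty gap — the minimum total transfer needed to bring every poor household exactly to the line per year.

€199,200

Poor units: 6×€2,300, 4×€3,500, 40×€4,200 (q = 50 of N = 131).
Individual gaps: 6×(7900−2300) = 33600; 4×(7900−3500) = 17600; 40×(7900−4200) = 148000.
Aggregate gap = €199,200.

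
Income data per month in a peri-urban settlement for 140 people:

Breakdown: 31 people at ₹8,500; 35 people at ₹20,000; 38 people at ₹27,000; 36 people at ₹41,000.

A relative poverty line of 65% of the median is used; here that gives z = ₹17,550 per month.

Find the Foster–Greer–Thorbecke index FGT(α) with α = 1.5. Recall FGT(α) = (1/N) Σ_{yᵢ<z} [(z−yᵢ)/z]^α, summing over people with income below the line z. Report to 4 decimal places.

Incomes under z: 31×₹8,500 (q = 31 of N = 140).
Gap ratios (z−y)/z: (17550−8500)/17550 = 0.5157 (×31).
Raised to α = 1.5: 0.37030 (×31).
Sum = 11.479392; FGT(1.5) = 11.479392 / 140 = 0.0820.

0.0820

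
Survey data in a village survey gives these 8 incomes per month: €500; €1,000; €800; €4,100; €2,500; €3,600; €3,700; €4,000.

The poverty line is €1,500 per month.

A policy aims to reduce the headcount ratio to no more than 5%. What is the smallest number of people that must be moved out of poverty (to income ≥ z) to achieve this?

3 of the 8 people are poor, so H = 3/8 = 0.375.
A headcount ratio of at most 5% allows at most ⌊0.05 × 8⌋ = 0 poor people.
So at least 3 − 0 = 3 must be lifted.

3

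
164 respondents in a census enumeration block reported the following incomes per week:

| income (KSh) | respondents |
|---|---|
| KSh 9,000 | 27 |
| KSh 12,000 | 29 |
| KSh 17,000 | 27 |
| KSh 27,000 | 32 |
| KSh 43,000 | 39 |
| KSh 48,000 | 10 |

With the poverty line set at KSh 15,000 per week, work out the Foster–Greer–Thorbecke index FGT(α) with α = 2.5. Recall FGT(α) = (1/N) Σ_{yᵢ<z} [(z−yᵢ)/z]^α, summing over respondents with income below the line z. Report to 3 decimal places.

Incomes under z: 27×KSh 9,000, 29×KSh 12,000 (q = 56 of N = 164).
Shortfall ratios: (15000−9000)/15000 = 0.4000 (×27); (15000−12000)/15000 = 0.2000 (×29).
Raised to α = 2.5: 0.10119 (×27); 0.01789 (×29).
Sum = 3.250976; FGT(2.5) = 3.250976 / 164 = 0.020.

0.020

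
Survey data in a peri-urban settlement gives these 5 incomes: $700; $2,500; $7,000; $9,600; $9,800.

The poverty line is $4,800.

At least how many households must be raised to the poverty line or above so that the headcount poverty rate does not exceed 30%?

2 of the 5 households are poor, so H = 2/5 = 0.400.
A headcount ratio of at most 30% allows at most ⌊0.30 × 5⌋ = 1 poor households.
So at least 2 − 1 = 1 must be lifted.

1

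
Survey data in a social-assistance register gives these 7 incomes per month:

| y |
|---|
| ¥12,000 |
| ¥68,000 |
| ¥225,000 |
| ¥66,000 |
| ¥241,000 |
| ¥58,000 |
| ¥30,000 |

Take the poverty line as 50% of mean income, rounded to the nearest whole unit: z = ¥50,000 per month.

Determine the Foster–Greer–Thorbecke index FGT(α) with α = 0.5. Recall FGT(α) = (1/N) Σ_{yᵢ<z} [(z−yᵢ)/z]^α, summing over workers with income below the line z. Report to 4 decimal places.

Below the line: ¥12,000, ¥30,000 (q = 2 of N = 7).
Normalized shortfalls: (50000−12000)/50000 = 0.7600; (50000−30000)/50000 = 0.4000.
Raised to α = 0.5: 0.87178; 0.63246.
Sum = 1.504235; FGT(0.5) = 1.504235 / 7 = 0.2149.

0.2149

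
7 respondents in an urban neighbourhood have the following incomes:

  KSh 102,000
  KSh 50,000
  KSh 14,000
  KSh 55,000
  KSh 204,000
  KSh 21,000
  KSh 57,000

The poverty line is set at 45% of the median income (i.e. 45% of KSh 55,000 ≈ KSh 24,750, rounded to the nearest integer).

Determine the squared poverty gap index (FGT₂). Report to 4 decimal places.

Below the line: KSh 14,000, KSh 21,000 (q = 2 of N = 7).
Relative gaps: (24750−14000)/24750 = 0.4343; (24750−21000)/24750 = 0.1515.
Squared: 0.1887; 0.0230.
Sum = 0.211611; P₂ = 0.211611 / 7 = 0.0302.

0.0302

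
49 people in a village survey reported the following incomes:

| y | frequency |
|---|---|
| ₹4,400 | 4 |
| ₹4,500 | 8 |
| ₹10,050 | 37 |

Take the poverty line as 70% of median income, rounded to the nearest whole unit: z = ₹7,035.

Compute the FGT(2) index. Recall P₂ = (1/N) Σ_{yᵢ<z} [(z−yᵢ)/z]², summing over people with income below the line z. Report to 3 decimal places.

Below the line: 4×₹4,400, 8×₹4,500 (q = 12 of N = 49).
Relative gaps: (7035−4400)/7035 = 0.3746 (×4); (7035−4500)/7035 = 0.3603 (×8).
Squared: 0.1403 (×4); 0.1298 (×8).
Sum = 1.599934; P₂ = 1.599934 / 49 = 0.033.

0.033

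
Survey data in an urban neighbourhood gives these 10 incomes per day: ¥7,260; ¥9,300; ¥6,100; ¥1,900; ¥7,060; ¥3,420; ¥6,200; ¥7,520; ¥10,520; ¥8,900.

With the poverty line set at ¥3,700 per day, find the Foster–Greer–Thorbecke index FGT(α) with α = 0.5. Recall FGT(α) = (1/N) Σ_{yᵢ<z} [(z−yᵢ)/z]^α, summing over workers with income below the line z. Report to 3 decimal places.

0.097

Below the line: ¥1,900, ¥3,420 (q = 2 of N = 10).
Relative gaps: (3700−1900)/3700 = 0.4865; (3700−3420)/3700 = 0.0757.
Raised to α = 0.5: 0.69749; 0.27509.
Sum = 0.972578; FGT(0.5) = 0.972578 / 10 = 0.097.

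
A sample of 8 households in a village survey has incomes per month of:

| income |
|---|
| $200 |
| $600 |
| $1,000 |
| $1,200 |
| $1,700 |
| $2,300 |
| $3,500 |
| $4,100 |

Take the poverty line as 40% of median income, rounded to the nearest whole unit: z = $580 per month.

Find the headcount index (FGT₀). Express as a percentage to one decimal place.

12.5%

1 of the 8 households have income below $580.
H = 1/8 = 12.5%.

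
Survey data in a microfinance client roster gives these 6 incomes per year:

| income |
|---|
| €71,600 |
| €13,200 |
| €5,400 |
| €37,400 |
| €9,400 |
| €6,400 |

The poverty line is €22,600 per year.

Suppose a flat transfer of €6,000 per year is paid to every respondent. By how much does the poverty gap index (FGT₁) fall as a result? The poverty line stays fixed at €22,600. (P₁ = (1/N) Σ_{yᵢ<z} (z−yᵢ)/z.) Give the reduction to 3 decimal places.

0.177

Before: below the line — €5,400, €6,400, €9,400, €13,200; poverty gap index (FGT₁) = 0.41298.
After the €6,000 transfer: below the line — €11,400, €12,400, €15,400, €19,200; poverty gap index (FGT₁) = 0.23599.
Reduction = 0.41298 − 0.23599 = 0.177.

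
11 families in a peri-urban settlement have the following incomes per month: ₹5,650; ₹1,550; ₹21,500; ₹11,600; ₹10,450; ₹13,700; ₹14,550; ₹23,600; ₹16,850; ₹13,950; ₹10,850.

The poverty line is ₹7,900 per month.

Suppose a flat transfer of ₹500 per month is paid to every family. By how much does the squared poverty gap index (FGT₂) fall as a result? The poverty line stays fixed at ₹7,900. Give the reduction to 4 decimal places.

Before: below the line — ₹1,550, ₹5,650; squared poverty gap index (FGT₂) = 0.066110.
After the ₹500 transfer: below the line — ₹2,050, ₹6,150; squared poverty gap index (FGT₂) = 0.054311.
Reduction = 0.066110 − 0.054311 = 0.0118.

0.0118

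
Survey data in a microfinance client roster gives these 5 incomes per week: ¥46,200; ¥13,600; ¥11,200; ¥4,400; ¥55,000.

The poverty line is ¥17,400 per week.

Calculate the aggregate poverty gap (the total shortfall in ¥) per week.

¥23,000

Below the line: ¥4,400, ¥11,200, ¥13,600 (q = 3 of N = 5).
Individual gaps: 17400−4400 = 13000; 17400−11200 = 6200; 17400−13600 = 3800.
Aggregate gap = ¥23,000.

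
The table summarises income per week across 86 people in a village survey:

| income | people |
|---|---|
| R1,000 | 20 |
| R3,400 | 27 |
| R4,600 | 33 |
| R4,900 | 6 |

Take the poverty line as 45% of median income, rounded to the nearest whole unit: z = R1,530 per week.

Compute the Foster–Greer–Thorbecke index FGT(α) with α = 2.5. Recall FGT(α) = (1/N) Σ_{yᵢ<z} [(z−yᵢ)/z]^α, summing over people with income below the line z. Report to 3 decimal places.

0.016

Below z: 20×R1,000 (q = 20 of N = 86).
Shortfall ratios: (1530−1000)/1530 = 0.3464 (×20).
Raised to α = 2.5: 0.07063 (×20).
Sum = 1.412509; FGT(2.5) = 1.412509 / 86 = 0.016.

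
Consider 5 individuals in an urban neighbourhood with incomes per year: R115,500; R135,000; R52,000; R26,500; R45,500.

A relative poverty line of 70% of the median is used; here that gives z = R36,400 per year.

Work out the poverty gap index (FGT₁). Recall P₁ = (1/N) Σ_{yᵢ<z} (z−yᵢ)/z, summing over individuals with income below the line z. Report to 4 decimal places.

0.0544

Poor units: R26,500 (q = 1 of N = 5).
Shortfall ratios: (36400−26500)/36400 = 0.2720.
Σ = 0.271978. Dividing by the full population N = 5 gives P₁ = 0.0544.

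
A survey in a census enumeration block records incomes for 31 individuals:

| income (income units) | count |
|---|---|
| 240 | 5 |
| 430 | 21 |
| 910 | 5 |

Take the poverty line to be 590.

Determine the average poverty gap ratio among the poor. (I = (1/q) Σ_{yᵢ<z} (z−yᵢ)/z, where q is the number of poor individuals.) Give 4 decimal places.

Below z: 5×240, 21×430 (q = 26 of N = 31).
Shortfall ratios (z−y)/z: 0.5932 (×5), 0.2712 (×21); sum = 8.661017.
I averages over the q = 26 poor units only: 8.661017 / 26 = 0.3331.

0.3331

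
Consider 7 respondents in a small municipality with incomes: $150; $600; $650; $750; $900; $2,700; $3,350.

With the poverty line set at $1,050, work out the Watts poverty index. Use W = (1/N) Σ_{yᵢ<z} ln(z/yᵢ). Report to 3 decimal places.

Poor units: $150, $600, $650, $750, $900 (q = 5 of N = 7).
Log shortfalls: ln(1050/150) = 1.9459; ln(1050/600) = 0.5596; ln(1050/650) = 0.4796; ln(1050/750) = 0.3365; ln(1050/900) = 0.1542.
W = 3.475722 / 7 = 0.497.

0.497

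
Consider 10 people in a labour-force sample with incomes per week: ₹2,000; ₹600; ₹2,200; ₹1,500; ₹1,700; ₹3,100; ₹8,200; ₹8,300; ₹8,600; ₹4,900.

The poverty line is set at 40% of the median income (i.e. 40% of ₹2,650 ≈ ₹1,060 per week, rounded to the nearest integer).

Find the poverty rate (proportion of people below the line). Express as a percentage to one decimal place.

1 of the 10 people have income below ₹1,060.
H = 1/10 = 10.0%.

10.0%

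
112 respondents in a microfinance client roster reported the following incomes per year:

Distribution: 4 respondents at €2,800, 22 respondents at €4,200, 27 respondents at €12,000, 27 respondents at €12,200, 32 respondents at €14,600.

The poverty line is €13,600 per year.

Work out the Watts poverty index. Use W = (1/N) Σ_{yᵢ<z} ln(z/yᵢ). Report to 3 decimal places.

0.344

Below the line: 4×€2,800, 22×€4,200, 27×€12,000, 27×€12,200 (q = 80 of N = 112).
Log shortfalls: ln(13600/2800) = 1.5805 (×4); ln(13600/4200) = 1.1750 (×22); ln(13600/12000) = 0.1252 (×27); ln(13600/12200) = 0.1086 (×27).
W = 38.483996 / 112 = 0.344.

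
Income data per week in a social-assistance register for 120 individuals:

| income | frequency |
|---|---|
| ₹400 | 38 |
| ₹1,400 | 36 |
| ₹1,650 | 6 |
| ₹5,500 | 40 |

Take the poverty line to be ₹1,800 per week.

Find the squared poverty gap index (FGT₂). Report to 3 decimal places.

0.207

Below the line: 38×₹400, 36×₹1,400, 6×₹1,650 (q = 80 of N = 120).
Relative gaps: (1800−400)/1800 = 0.7778 (×38); (1800−1400)/1800 = 0.2222 (×36); (1800−1650)/1800 = 0.0833 (×6).
Squared: 0.6049 (×38); 0.0494 (×36); 0.0069 (×6).
Sum = 24.807099; P₂ = 24.807099 / 120 = 0.207.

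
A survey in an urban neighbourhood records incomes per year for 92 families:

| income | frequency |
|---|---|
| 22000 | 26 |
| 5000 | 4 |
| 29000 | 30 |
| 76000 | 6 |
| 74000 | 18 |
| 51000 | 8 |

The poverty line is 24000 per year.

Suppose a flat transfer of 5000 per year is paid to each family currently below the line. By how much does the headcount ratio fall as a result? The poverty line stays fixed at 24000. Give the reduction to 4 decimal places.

Before: below the line — 4×5000, 26×22000; headcount ratio = 0.326087.
After the 5000 transfer: below the line — 4×10000; headcount ratio = 0.043478.
Reduction = 0.326087 − 0.043478 = 0.2826.

0.2826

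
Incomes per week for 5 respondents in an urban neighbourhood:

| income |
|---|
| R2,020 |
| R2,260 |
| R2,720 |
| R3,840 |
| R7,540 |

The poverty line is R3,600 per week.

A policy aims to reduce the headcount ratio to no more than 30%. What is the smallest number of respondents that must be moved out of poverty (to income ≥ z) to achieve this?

2

Currently q = 3 of N = 5 are below the line (H = 0.600).
A headcount ratio of at most 30% allows at most ⌊0.30 × 5⌋ = 1 poor respondents.
So at least 3 − 1 = 2 must be lifted.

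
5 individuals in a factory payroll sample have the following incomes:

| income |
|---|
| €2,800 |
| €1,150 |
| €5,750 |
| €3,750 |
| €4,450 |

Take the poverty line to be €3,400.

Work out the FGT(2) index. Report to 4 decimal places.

Poor units: €1,150, €2,800 (q = 2 of N = 5).
Normalized shortfalls: (3400−1150)/3400 = 0.6618; (3400−2800)/3400 = 0.1765.
Squared: 0.4379; 0.0311.
Sum = 0.469074; P₂ = 0.469074 / 5 = 0.0938.

0.0938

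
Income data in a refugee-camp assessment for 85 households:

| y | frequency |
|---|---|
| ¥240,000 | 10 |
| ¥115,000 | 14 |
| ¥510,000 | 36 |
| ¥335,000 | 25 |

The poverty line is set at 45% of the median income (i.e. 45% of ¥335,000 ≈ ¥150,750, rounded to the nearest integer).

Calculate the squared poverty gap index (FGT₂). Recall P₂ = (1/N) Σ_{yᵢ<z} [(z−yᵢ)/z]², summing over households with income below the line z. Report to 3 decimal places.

0.009

Below z: 14×¥115,000 (q = 14 of N = 85).
Relative gaps: (150750−115000)/150750 = 0.2371 (×14).
Squared: 0.0562 (×14).
Sum = 0.787346; P₂ = 0.787346 / 85 = 0.009.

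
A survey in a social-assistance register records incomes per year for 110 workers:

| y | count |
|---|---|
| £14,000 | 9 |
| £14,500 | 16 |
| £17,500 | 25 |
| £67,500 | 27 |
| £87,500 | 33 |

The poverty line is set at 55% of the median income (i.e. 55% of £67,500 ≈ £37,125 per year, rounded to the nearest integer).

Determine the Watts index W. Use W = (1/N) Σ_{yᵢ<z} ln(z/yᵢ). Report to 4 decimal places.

0.3875

Below z: 9×£14,000, 16×£14,500, 25×£17,500 (q = 50 of N = 110).
Log gaps: ln(37125/14000) = 0.9752 (×9); ln(37125/14500) = 0.9401 (×16); ln(37125/17500) = 0.7521 (×25).
W = 42.621613 / 110 = 0.3875.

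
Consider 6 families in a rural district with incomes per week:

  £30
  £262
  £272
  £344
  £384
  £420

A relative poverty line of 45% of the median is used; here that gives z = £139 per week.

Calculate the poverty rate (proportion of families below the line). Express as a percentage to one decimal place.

16.7%

1 of the 6 families have income below £139.
H = 1/6 = 16.7%.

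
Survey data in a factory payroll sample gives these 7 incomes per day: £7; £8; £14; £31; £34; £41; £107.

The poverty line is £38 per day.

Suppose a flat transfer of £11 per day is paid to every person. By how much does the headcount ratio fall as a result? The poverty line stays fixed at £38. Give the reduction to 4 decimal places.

Before: below the line — £7, £8, £14, £31, £34; headcount ratio = 0.714286.
After the £11 transfer: below the line — £18, £19, £25; headcount ratio = 0.428571.
Reduction = 0.714286 − 0.428571 = 0.2857.

0.2857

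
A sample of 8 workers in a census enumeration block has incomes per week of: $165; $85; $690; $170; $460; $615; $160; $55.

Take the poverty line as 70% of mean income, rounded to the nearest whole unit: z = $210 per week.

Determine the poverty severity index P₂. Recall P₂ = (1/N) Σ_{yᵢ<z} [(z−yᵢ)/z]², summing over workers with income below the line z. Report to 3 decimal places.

0.130

Below the line: $55, $85, $160, $165, $170 (q = 5 of N = 8).
Relative gaps: (210−55)/210 = 0.7381; (210−85)/210 = 0.5952; (210−160)/210 = 0.2381; (210−165)/210 = 0.2143; (210−170)/210 = 0.1905.
Squared: 0.5448; 0.3543; 0.0567; 0.0459; 0.0363.
Sum = 1.037982; P₂ = 1.037982 / 8 = 0.130.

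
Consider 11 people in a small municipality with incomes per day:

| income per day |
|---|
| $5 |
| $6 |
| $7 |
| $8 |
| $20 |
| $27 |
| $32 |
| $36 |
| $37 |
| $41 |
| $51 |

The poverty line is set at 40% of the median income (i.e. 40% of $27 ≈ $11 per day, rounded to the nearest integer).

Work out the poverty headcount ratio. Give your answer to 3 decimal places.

0.364

4 of the 11 people have income below $11.
H = 4/11 = 0.364.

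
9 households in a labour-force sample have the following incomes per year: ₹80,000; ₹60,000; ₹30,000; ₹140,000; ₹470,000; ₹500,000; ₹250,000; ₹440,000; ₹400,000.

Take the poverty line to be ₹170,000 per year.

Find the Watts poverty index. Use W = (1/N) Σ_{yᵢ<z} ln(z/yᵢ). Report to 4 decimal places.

0.4138

Poor units: ₹30,000, ₹60,000, ₹80,000, ₹140,000 (q = 4 of N = 9).
ln(z/y) terms: ln(170000/30000) = 1.7346; ln(170000/60000) = 1.0415; ln(170000/80000) = 0.7538; ln(170000/140000) = 0.1942.
W = 3.723983 / 9 = 0.4138.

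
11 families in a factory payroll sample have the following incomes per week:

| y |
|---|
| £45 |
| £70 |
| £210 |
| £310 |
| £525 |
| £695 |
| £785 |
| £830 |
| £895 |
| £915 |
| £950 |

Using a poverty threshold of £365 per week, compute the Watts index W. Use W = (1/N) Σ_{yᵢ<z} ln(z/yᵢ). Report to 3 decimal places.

0.406

Incomes under z: £45, £70, £210, £310 (q = 4 of N = 11).
Log gaps: ln(365/45) = 2.0932; ln(365/70) = 1.6514; ln(365/210) = 0.5528; ln(365/310) = 0.1633.
W = 4.460752 / 11 = 0.406.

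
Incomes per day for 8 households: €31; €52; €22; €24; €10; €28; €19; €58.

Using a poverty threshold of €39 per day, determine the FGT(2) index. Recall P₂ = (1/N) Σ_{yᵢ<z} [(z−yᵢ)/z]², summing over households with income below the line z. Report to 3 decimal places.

0.159

Below the line: €10, €19, €22, €24, €28, €31 (q = 6 of N = 8).
Normalized shortfalls: (39−10)/39 = 0.7436; (39−19)/39 = 0.5128; (39−22)/39 = 0.4359; (39−24)/39 = 0.3846; (39−28)/39 = 0.2821; (39−31)/39 = 0.2051.
Squared: 0.5529; 0.2630; 0.1900; 0.1479; 0.0796; 0.0421.
Sum = 1.275477; P₂ = 1.275477 / 8 = 0.159.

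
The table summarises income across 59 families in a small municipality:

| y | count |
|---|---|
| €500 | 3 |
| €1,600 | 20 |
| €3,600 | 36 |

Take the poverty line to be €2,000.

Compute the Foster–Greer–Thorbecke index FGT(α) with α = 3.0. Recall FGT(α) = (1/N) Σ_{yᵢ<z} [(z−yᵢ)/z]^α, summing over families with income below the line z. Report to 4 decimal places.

0.0242

Incomes under z: 3×€500, 20×€1,600 (q = 23 of N = 59).
Relative gaps: (2000−500)/2000 = 0.7500 (×3); (2000−1600)/2000 = 0.2000 (×20).
Raised to α = 3.0: 0.42188 (×3); 0.00800 (×20).
Sum = 1.425625; FGT(3.0) = 1.425625 / 59 = 0.0242.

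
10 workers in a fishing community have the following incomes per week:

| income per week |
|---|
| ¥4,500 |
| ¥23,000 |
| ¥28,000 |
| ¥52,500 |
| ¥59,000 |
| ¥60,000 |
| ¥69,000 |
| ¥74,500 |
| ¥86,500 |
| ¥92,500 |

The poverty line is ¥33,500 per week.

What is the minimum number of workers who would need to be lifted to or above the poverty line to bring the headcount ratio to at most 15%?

2

Currently q = 3 of N = 10 are below the line (H = 0.300).
A headcount ratio of at most 15% allows at most ⌊0.15 × 10⌋ = 1 poor workers.
So at least 3 − 1 = 2 must be lifted.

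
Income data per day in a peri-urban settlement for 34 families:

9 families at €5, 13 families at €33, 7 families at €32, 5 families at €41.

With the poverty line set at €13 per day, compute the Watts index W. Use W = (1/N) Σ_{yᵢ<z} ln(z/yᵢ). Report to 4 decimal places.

Below the line: 9×€5 (q = 9 of N = 34).
ln(z/y) terms: ln(13/5) = 0.9555 (×9).
W = 8.599603 / 34 = 0.2529.

0.2529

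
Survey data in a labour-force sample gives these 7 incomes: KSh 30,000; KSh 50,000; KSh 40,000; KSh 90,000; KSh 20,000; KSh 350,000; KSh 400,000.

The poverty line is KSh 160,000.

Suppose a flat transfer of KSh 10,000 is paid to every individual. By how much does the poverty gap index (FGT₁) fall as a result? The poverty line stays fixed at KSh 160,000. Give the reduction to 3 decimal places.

0.045

Before: below the line — KSh 20,000, KSh 30,000, KSh 40,000, KSh 50,000, KSh 90,000; poverty gap index (FGT₁) = 0.50893.
After the KSh 10,000 transfer: below the line — KSh 30,000, KSh 40,000, KSh 50,000, KSh 60,000, KSh 100,000; poverty gap index (FGT₁) = 0.46429.
Reduction = 0.50893 − 0.46429 = 0.045.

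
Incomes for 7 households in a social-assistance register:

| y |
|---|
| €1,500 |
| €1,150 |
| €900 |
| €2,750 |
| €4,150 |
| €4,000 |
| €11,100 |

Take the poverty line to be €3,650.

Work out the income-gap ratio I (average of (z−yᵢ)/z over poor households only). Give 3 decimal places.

Below the line: €900, €1,150, €1,500, €2,750 (q = 4 of N = 7).
Shortfall ratios (z−y)/z: 0.7534, 0.6849, 0.5890, 0.2466; sum = 2.273973.
The income-gap ratio divides by q (the poor only): 2.273973 / 4 = 0.568.

0.568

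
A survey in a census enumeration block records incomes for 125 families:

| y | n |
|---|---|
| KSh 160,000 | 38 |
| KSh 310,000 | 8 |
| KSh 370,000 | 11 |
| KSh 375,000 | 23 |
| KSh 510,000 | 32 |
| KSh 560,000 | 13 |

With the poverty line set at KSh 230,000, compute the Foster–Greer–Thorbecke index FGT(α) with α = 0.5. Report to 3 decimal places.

0.168

Poor units: 38×KSh 160,000 (q = 38 of N = 125).
Normalized shortfalls: (230000−160000)/230000 = 0.3043 (×38).
Raised to α = 0.5: 0.55168 (×38).
Sum = 20.963737; FGT(0.5) = 20.963737 / 125 = 0.168.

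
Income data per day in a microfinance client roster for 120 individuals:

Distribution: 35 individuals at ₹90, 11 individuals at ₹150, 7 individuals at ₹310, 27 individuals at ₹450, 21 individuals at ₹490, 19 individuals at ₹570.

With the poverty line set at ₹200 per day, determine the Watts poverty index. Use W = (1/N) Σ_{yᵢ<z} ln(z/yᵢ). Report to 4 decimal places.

Poor units: 35×₹90, 11×₹150 (q = 46 of N = 120).
Log shortfalls: ln(200/90) = 0.7985 (×35); ln(200/150) = 0.2877 (×11).
W = 31.112272 / 120 = 0.2593.

0.2593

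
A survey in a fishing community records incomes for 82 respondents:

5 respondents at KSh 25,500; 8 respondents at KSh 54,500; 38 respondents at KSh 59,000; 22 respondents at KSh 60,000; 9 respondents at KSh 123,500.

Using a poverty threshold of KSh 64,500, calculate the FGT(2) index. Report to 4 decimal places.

0.0293

Below z: 5×KSh 25,500, 8×KSh 54,500, 38×KSh 59,000, 22×KSh 60,000 (q = 73 of N = 82).
Shortfall ratios: (64500−25500)/64500 = 0.6047 (×5); (64500−54500)/64500 = 0.1550 (×8); (64500−59000)/64500 = 0.0853 (×38); (64500−60000)/64500 = 0.0698 (×22).
Squared: 0.3656 (×5); 0.0240 (×8); 0.0073 (×38); 0.0049 (×22).
Sum = 2.403702; P₂ = 2.403702 / 82 = 0.0293.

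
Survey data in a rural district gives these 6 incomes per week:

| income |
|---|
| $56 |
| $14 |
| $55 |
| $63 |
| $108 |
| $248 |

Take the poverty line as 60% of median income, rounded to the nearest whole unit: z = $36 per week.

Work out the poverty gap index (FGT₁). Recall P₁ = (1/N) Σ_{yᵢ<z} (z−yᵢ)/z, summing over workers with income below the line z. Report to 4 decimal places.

Poor units: $14 (q = 1 of N = 6).
Shortfall ratios: (36−14)/36 = 0.6111.
Sum of shortfalls = 0.611111; P₁ averages over all N: 0.611111 / 6 = 0.1019.

0.1019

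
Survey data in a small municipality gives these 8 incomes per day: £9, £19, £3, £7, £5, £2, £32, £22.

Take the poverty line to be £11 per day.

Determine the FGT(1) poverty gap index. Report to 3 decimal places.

0.330

Poor units: £2, £3, £5, £7, £9 (q = 5 of N = 8).
Relative gaps: (11−2)/11 = 0.8182; (11−3)/11 = 0.7273; (11−5)/11 = 0.5455; (11−7)/11 = 0.3636; (11−9)/11 = 0.1818.
Σ = 2.636364. Dividing by the full population N = 8 gives P₁ = 0.330.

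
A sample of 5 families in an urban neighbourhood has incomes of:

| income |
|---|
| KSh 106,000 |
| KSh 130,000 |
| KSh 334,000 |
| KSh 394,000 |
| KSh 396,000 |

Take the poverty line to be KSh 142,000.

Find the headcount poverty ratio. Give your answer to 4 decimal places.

0.4000

2 of the 5 families have income below KSh 142,000.
H = 2/5 = 0.4000.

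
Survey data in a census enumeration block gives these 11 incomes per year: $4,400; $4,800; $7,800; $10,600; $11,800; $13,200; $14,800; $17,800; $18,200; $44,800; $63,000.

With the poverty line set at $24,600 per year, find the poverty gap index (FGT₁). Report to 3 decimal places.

0.436

Incomes under z: $4,400, $4,800, $7,800, $10,600, $11,800, $13,200, $14,800, $17,800, $18,200 (q = 9 of N = 11).
Shortfall ratios: (24600−4400)/24600 = 0.8211; (24600−4800)/24600 = 0.8049; (24600−7800)/24600 = 0.6829; (24600−10600)/24600 = 0.5691; (24600−11800)/24600 = 0.5203; (24600−13200)/24600 = 0.4634; (24600−14800)/24600 = 0.3984; (24600−17800)/24600 = 0.2764; (24600−18200)/24600 = 0.2602.
Sum of shortfalls = 4.796748; P₁ averages over all N: 4.796748 / 11 = 0.436.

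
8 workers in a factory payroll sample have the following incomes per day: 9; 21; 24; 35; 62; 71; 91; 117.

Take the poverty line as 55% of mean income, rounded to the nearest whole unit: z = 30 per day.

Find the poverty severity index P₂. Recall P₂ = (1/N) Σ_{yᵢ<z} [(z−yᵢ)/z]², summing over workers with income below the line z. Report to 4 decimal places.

Poor units: 9, 21, 24 (q = 3 of N = 8).
Shortfall ratios: (30−9)/30 = 0.7000; (30−21)/30 = 0.3000; (30−24)/30 = 0.2000.
Squared: 0.4900; 0.0900; 0.0400.
Sum = 0.620000; P₂ = 0.620000 / 8 = 0.0775.

0.0775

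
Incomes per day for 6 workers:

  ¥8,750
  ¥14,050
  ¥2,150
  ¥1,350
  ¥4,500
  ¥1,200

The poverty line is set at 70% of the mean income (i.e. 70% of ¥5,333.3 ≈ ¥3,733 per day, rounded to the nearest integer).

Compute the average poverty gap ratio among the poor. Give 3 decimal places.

0.580

Below the line: ¥1,200, ¥1,350, ¥2,150 (q = 3 of N = 6).
Relative gaps: 0.6785, 0.6384, 0.4241; sum = 1.740959.
The income-gap ratio divides by q (the poor only): 1.740959 / 3 = 0.580.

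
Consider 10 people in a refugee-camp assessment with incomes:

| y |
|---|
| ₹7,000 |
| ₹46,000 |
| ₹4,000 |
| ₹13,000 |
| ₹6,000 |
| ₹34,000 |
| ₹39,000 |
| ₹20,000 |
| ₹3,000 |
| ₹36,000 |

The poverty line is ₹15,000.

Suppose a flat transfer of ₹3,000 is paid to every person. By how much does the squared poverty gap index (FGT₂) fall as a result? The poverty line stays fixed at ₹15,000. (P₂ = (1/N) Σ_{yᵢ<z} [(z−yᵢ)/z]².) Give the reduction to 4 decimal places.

Before: below the line — ₹3,000, ₹4,000, ₹6,000, ₹7,000, ₹13,000; squared poverty gap index (FGT₂) = 0.184000.
After the ₹3,000 transfer: below the line — ₹6,000, ₹7,000, ₹9,000, ₹10,000; squared poverty gap index (FGT₂) = 0.091556.
Reduction = 0.184000 − 0.091556 = 0.0924.

0.0924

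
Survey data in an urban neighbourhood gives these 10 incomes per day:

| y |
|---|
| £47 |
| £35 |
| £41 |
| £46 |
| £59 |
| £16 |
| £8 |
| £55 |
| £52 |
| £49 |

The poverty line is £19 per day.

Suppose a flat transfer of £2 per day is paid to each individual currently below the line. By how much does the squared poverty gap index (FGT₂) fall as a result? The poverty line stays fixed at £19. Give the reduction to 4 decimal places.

Before: below the line — £8, £16; squared poverty gap index (FGT₂) = 0.036011.
After the £2 transfer: below the line — £10, £18; squared poverty gap index (FGT₂) = 0.022715.
Reduction = 0.036011 − 0.022715 = 0.0133.

0.0133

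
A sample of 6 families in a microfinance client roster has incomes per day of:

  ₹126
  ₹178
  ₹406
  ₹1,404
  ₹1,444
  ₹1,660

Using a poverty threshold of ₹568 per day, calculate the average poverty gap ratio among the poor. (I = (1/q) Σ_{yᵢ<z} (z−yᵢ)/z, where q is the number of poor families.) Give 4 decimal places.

0.5833

Below the line: ₹126, ₹178, ₹406 (q = 3 of N = 6).
Shortfall ratios (z−y)/z: 0.7782, 0.6866, 0.2852; sum = 1.750000.
The income-gap ratio divides by q (the poor only): 1.750000 / 3 = 0.5833.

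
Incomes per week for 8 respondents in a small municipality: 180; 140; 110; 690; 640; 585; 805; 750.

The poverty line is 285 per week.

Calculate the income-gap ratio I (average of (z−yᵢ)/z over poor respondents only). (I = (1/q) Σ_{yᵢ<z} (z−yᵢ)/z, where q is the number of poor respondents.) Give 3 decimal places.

Below z: 110, 140, 180 (q = 3 of N = 8).
Relative gaps: 0.6140, 0.5088, 0.3684; sum = 1.491228.
I averages over the q = 3 poor units only: 1.491228 / 3 = 0.497.

0.497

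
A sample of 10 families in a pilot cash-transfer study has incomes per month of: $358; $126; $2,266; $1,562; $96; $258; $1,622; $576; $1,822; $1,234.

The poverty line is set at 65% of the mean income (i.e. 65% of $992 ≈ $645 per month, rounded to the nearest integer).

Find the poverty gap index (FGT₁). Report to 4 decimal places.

0.2808

Incomes under z: $96, $126, $258, $358, $576 (q = 5 of N = 10).
Normalized shortfalls: (645−96)/645 = 0.8512; (645−126)/645 = 0.8047; (645−258)/645 = 0.6000; (645−358)/645 = 0.4450; (645−576)/645 = 0.1070.
Sum of shortfalls = 2.807752; P₁ averages over all N: 2.807752 / 10 = 0.2808.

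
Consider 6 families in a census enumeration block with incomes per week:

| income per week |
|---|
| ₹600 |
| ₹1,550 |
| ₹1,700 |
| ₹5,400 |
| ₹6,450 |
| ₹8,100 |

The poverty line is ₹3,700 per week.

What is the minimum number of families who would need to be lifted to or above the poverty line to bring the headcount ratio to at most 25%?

2

3 of the 6 families are poor, so H = 3/6 = 0.500.
A headcount ratio of at most 25% allows at most ⌊0.25 × 6⌋ = 1 poor families.
So at least 3 − 1 = 2 must be lifted.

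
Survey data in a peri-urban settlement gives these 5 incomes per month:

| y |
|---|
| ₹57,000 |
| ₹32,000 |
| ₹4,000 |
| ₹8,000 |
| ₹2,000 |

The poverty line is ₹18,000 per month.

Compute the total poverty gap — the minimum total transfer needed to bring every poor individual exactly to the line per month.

Below the line: ₹2,000, ₹4,000, ₹8,000 (q = 3 of N = 5).
Individual gaps: 18000−2000 = 16000; 18000−4000 = 14000; 18000−8000 = 10000.
Aggregate gap = ₹40,000.

₹40,000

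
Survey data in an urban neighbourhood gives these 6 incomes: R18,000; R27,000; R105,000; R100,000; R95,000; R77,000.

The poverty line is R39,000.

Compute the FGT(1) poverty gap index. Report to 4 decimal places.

0.1410

Incomes under z: R18,000, R27,000 (q = 2 of N = 6).
Relative gaps: (39000−18000)/39000 = 0.5385; (39000−27000)/39000 = 0.3077.
Σ = 0.846154. Dividing by the full population N = 6 gives P₁ = 0.1410.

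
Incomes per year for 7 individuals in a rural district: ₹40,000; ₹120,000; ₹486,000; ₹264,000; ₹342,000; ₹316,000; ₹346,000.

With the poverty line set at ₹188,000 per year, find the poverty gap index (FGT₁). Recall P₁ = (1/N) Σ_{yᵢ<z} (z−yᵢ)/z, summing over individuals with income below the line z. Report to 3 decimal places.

Below the line: ₹40,000, ₹120,000 (q = 2 of N = 7).
Relative gaps: (188000−40000)/188000 = 0.7872; (188000−120000)/188000 = 0.3617.
Sum of shortfalls = 1.148936; P₁ averages over all N: 1.148936 / 7 = 0.164.

0.164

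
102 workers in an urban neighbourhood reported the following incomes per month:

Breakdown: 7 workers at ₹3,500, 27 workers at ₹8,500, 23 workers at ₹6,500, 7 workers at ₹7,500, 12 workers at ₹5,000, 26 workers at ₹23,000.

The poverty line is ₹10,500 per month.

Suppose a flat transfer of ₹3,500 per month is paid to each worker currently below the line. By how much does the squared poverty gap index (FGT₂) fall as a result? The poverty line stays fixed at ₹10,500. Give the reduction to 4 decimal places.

Before: below the line — 7×₹3,500, 12×₹5,000, 23×₹6,500, 7×₹7,500, 27×₹8,500; squared poverty gap index (FGT₂) = 0.110711.
After the ₹3,500 transfer: below the line — 7×₹7,000, 12×₹8,500, 23×₹10,000; squared poverty gap index (FGT₂) = 0.012405.
Reduction = 0.110711 − 0.012405 = 0.0983.

0.0983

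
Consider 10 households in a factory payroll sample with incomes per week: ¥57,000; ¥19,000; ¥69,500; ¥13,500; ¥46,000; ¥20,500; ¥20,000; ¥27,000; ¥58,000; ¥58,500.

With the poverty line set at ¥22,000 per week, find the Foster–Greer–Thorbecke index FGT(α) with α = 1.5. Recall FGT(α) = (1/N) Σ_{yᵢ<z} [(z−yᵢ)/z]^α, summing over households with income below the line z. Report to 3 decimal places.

0.034

Below the line: ¥13,500, ¥19,000, ¥20,000, ¥20,500 (q = 4 of N = 10).
Gap ratios (z−y)/z: (22000−13500)/22000 = 0.3864; (22000−19000)/22000 = 0.1364; (22000−20000)/22000 = 0.0909; (22000−20500)/22000 = 0.0682.
Raised to α = 1.5: 0.24016; 0.05036; 0.02741; 0.01780.
Sum = 0.335726; FGT(1.5) = 0.335726 / 10 = 0.034.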